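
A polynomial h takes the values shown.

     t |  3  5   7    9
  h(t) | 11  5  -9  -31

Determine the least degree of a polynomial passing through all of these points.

2

Forward differences of the values at t = 3, 5, 7, 9:
  h  : 11  5  -9  -31
  Δ  : -6  -14  -22
  Δ^2: -8  -8
  Δ^3: 0
The second differences are constant (-8) and nonzero, while all higher differences vanish, so the minimal degree is 2.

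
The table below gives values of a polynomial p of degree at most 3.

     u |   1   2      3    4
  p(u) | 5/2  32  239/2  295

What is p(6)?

Write p(u) = au^3 + bu^2 + cu + d. Substituting each data point gives a linear system:
  a + b + c + d = 5/2
  8a + 4b + 2c + d = 32
  27a + 9b + 3c + d = 239/2
  64a + 16b + 4c + d = 295
Solving the system yields a = 5, b = -1, c = -5/2, d = 1.
So p(u) = 5u^3 - u^2 - (5/2)u + 1.
Then p(6) = 1030.

1030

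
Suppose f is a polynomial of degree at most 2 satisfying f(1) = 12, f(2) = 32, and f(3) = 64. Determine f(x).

f(x) = 6x^2 + 2x + 4

Using the Lagrange interpolation formula with nodes 1, 2, 3:
  L_0(x) = (x - 2)(x - 3) / 2
  L_1(x) = (x - 1)(x - 3) / -1
  L_2(x) = (x - 1)(x - 2) / 2
Then f(x) = 12·L_0(x) + 32·L_1(x) + 64·L_2(x).
Expanding and collecting terms gives f(x) = 6x^2 + 2x + 4.
Check: f(2) = 32. ✓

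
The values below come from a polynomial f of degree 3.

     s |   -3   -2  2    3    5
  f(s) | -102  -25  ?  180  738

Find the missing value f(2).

The 4 known points determine the degree-3 polynomial uniquely.
Write f(s) = as^3 + bs^2 + cs + d. Substituting each data point gives a linear system:
  -27a + 9b - 3c + d = -102
  -8a + 4b - 2c + d = -25
  27a + 9b + 3c + d = 180
  125a + 25b + 5c + d = 738
Solving the system yields a = 5, b = 4, c = 2, d = 3.
So f(s) = 5s^3 + 4s^2 + 2s + 3.
Then f(2) = 63.

63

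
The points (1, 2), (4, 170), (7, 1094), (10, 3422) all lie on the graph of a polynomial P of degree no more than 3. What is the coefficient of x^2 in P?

-6

Write P(x) = ax^3 + bx^2 + cx + d. Substituting each data point gives a linear system:
  a + b + c + d = 2
  64a + 16b + 4c + d = 170
  343a + 49b + 7c + d = 1094
  1000a + 100b + 10c + d = 3422
Solving the system yields a = 4, b = -6, c = 2, d = 2.
So P(x) = 4x^3 - 6x^2 + 2x + 2.
The coefficient of x^2 is -6.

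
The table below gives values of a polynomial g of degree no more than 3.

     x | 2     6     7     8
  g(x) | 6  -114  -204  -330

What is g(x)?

g(x) = -x^3 + 3x^2 - 2x + 6

Write g(x) = ax^3 + bx^2 + cx + d. Substituting each data point gives a linear system:
  8a + 4b + 2c + d = 6
  216a + 36b + 6c + d = -114
  343a + 49b + 7c + d = -204
  512a + 64b + 8c + d = -330
Solving the system yields a = -1, b = 3, c = -2, d = 6.
So g(x) = -x^3 + 3x^2 - 2x + 6.
Check: g(8) = -330. ✓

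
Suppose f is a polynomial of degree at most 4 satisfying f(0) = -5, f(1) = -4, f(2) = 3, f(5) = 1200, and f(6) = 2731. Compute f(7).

5378

Write f(u) = au^4 + bu^3 + cu^2 + du + e. Substituting each data point gives a linear system:
  e = -5
  a + b + c + d + e = -4
  16a + 8b + 4c + 2d + e = 3
  625a + 125b + 25c + 5d + e = 1200
  1296a + 216b + 36c + 6d + e = 2731
Solving the system yields a = 3, b = -5, c = -3, d = 6, e = -5.
So f(u) = 3u^4 - 5u^3 - 3u^2 + 6u - 5.
Then f(7) = 5378.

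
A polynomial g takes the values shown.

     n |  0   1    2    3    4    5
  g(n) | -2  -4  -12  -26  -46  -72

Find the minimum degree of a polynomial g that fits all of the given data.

2

Forward differences of the values at n = 0, 1, 2, 3, 4, 5:
  g  : -2  -4  -12  -26  -46  -72
  Δ  : -2  -8  -14  -20  -26
  Δ^2: -6  -6  -6  -6
  Δ^3: 0  0  0
  Δ^4: 0  0
  Δ^5: 0
The second differences are constant (-6) and nonzero, while all higher differences vanish, so the minimal degree is 2.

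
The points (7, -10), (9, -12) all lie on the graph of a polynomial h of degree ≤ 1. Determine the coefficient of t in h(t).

-1

Write h(t) = at + b. Substituting each data point gives a linear system:
  7a + b = -10
  9a + b = -12
Solving the system yields a = -1, b = -3.
So h(t) = -t - 3.
The leading coefficient is -1.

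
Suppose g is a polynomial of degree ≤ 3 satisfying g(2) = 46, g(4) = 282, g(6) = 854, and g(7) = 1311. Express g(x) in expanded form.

Using the Lagrange interpolation formula with nodes 2, 4, 6, 7:
  L_0(x) = (x - 4)(x - 6)(x - 7) / -40
  L_1(x) = (x - 2)(x - 6)(x - 7) / 12
  L_2(x) = (x - 2)(x - 4)(x - 7) / -8
  L_3(x) = (x - 2)(x - 4)(x - 6) / 15
Then g(x) = 46·L_0(x) + 282·L_1(x) + 854·L_2(x) + 1311·L_3(x).
Expanding and collecting terms gives g(x) = 3x^3 + 6x^2 - 2x + 2.
Check: g(7) = 1311. ✓

g(x) = 3x^3 + 6x^2 - 2x + 2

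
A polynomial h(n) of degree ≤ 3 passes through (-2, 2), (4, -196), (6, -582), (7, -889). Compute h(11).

Write h(n) = an^3 + bn^2 + cn + d. Substituting each data point gives a linear system:
  -8a + 4b - 2c + d = 2
  64a + 16b + 4c + d = -196
  216a + 36b + 6c + d = -582
  343a + 49b + 7c + d = -889
Solving the system yields a = -2, b = -4, c = -1, d = 0.
So h(n) = -2n³ - 4n² - n.
Then h(11) = -3157.

-3157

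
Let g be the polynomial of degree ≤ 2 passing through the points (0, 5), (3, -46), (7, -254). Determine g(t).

g(t) = -5t^2 - 2t + 5

Write g(t) = at^2 + bt + c. Substituting each data point gives a linear system:
  c = 5
  9a + 3b + c = -46
  49a + 7b + c = -254
Solving the system yields a = -5, b = -2, c = 5.
So g(t) = -5t^2 - 2t + 5.
Check: g(7) = -254. ✓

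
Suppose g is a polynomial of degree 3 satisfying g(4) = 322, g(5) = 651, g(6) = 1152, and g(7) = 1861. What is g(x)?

Write g(x) = ax^3 + bx^2 + cx + d. Substituting each data point gives a linear system:
  64a + 16b + 4c + d = 322
  125a + 25b + 5c + d = 651
  216a + 36b + 6c + d = 1152
  343a + 49b + 7c + d = 1861
Solving the system yields a = 6, b = -4, c = -1, d = 6.
So g(x) = 6x^3 - 4x^2 - x + 6.
Check: g(7) = 1861. ✓

g(x) = 6x^3 - 4x^2 - x + 6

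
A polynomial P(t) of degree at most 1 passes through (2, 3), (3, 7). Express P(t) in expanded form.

Write P(t) = at + b. Substituting each data point gives a linear system:
  2a + b = 3
  3a + b = 7
Solving the system yields a = 4, b = -5.
So P(t) = 4t - 5.
Check: P(3) = 7. ✓

P(t) = 4t - 5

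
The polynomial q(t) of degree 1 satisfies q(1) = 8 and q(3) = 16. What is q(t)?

Write q(t) = at + b. Substituting each data point gives a linear system:
  a + b = 8
  3a + b = 16
Solving the system yields a = 4, b = 4.
So q(t) = 4t + 4.
Check: q(1) = 8. ✓

q(t) = 4t + 4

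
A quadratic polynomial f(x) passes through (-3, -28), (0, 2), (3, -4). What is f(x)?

f(x) = -2x^2 + 4x + 2

Write f(x) = ax^2 + bx + c. Substituting each data point gives a linear system:
  9a - 3b + c = -28
  c = 2
  9a + 3b + c = -4
Solving the system yields a = -2, b = 4, c = 2.
So f(x) = -2x^2 + 4x + 2.
Check: f(0) = 2. ✓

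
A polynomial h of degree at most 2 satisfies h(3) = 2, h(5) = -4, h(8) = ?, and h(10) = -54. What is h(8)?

-28

The 3 known points determine the degree-2 polynomial uniquely.
Write h(n) = an^2 + bn + c. Substituting each data point gives a linear system:
  9a + 3b + c = 2
  25a + 5b + c = -4
  100a + 10b + c = -54
Solving the system yields a = -1, b = 5, c = -4.
So h(n) = -n^2 + 5n - 4.
Then h(8) = -28.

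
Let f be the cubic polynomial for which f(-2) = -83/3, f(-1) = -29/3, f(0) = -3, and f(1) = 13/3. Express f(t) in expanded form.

Write f(t) = at^3 + bt^2 + ct + d. Substituting each data point gives a linear system:
  -8a + 4b - 2c + d = -83/3
  -a + b - c + d = -29/3
  d = -3
  a + b + c + d = 13/3
Solving the system yields a = 2, b = 1/3, c = 5, d = -3.
So f(t) = 2t³ + (1/3)t² + 5t - 3.
Check: f(0) = -3. ✓

f(t) = 2t^3 + (1/3)t^2 + 5t - 3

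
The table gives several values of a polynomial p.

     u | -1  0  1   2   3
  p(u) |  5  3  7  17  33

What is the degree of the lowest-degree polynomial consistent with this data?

2

Forward differences of the values at u = -1, 0, 1, 2, 3:
  p  : 5  3  7  17  33
  Δ  : -2  4  10  16
  Δ^2: 6  6  6
  Δ^3: 0  0
  Δ^4: 0
The second differences are constant (6) and nonzero, while all higher differences vanish, so the minimal degree is 2.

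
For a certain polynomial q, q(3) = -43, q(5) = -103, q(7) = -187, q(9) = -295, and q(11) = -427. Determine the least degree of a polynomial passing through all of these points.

2

Forward differences of the values at s = 3, 5, 7, 9, 11:
  q  : -43  -103  -187  -295  -427
  Δ  : -60  -84  -108  -132
  Δ^2: -24  -24  -24
  Δ^3: 0  0
  Δ^4: 0
The second differences are constant (-24) and nonzero, while all higher differences vanish, so the minimal degree is 2.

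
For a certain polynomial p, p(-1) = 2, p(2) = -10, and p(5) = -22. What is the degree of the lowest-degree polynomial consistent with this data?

1

Forward differences of the values at n = -1, 2, 5:
  p  : 2  -10  -22
  Δ  : -12  -12
  Δ^2: 0
The first differences are constant (-12) and nonzero, while all higher differences vanish, so the minimal degree is 1.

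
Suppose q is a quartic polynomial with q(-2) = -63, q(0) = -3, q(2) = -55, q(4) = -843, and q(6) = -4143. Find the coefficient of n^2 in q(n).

Write q(n) = an^4 + bn^3 + cn^2 + dn + e. Substituting each data point gives a linear system:
  16a - 8b + 4c - 2d + e = -63
  e = -3
  16a + 8b + 4c + 2d + e = -55
  256a + 64b + 16c + 4d + e = -843
  1296a + 216b + 36c + 6d + e = -4143
Solving the system yields a = -3, b = -1, c = -2, d = 6, e = -3.
So q(n) = -3n^4 - n^3 - 2n^2 + 6n - 3.
The coefficient of n^2 is -2.

-2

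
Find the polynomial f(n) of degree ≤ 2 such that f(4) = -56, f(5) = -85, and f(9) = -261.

f(n) = -3n^2 - 2n

Write f(n) = an^2 + bn + c. Substituting each data point gives a linear system:
  16a + 4b + c = -56
  25a + 5b + c = -85
  81a + 9b + c = -261
Solving the system yields a = -3, b = -2, c = 0.
So f(n) = -3n^2 - 2n.
Check: f(9) = -261. ✓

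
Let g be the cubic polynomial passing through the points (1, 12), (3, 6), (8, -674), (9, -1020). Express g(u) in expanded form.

Write g(u) = au^3 + bu^2 + cu + d. Substituting each data point gives a linear system:
  a + b + c + d = 12
  27a + 9b + 3c + d = 6
  512a + 64b + 8c + d = -674
  729a + 81b + 9c + d = -1020
Solving the system yields a = -2, b = 5, c = 3, d = 6.
So g(u) = -2u^3 + 5u^2 + 3u + 6.
Check: g(9) = -1020. ✓

g(u) = -2u^3 + 5u^2 + 3u + 6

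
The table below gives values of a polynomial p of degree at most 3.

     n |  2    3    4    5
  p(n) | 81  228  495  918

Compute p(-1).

0

Using the Lagrange interpolation formula with nodes 2, 3, 4, 5:
  L_0(n) = (n - 3)(n - 4)(n - 5) / -6
  L_1(n) = (n - 2)(n - 4)(n - 5) / 2
  L_2(n) = (n - 2)(n - 3)(n - 5) / -2
  L_3(n) = (n - 2)(n - 3)(n - 4) / 6
Then p(n) = 81·L_0(n) + 228·L_1(n) + 495·L_2(n) + 918·L_3(n).
Expanding and collecting terms gives p(n) = 6n^3 + 6n^2 + 3n + 3.
Evaluating at n = -1: p(-1) = 0.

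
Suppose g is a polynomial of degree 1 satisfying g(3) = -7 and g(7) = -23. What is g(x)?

g(x) = -4x + 5

Write g(x) = ax + b. Substituting each data point gives a linear system:
  3a + b = -7
  7a + b = -23
Solving the system yields a = -4, b = 5.
So g(x) = -4x + 5.
Check: g(3) = -7. ✓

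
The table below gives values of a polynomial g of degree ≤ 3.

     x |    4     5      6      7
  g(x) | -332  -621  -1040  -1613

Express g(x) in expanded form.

g(x) = -4x^3 - 5x^2 + 4

Using the Lagrange interpolation formula with nodes 4, 5, 6, 7:
  L_0(x) = (x - 5)(x - 6)(x - 7) / -6
  L_1(x) = (x - 4)(x - 6)(x - 7) / 2
  L_2(x) = (x - 4)(x - 5)(x - 7) / -2
  L_3(x) = (x - 4)(x - 5)(x - 6) / 6
Then g(x) = -332·L_0(x) - 621·L_1(x) - 1040·L_2(x) - 1613·L_3(x).
Expanding and collecting terms gives g(x) = -4x^3 - 5x^2 + 4.
Check: g(4) = -332. ✓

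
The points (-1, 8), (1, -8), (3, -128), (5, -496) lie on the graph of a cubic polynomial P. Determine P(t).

P(t) = -3t^3 - 4t^2 - 5t + 4

Write P(t) = at^3 + bt^2 + ct + d. Substituting each data point gives a linear system:
  -a + b - c + d = 8
  a + b + c + d = -8
  27a + 9b + 3c + d = -128
  125a + 25b + 5c + d = -496
Solving the system yields a = -3, b = -4, c = -5, d = 4.
So P(t) = -3t^3 - 4t^2 - 5t + 4.
Check: P(-1) = 8. ✓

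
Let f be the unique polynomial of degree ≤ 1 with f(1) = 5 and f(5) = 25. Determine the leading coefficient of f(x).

5

Write f(x) = ax + b. Substituting each data point gives a linear system:
  a + b = 5
  5a + b = 25
Solving the system yields a = 5, b = 0.
So f(x) = 5x.
The leading coefficient is 5.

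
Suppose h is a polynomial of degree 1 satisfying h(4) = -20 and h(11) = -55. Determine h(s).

h(s) = -5s

Write h(s) = as + b. Substituting each data point gives a linear system:
  4a + b = -20
  11a + b = -55
Solving the system yields a = -5, b = 0.
So h(s) = -5s.
Check: h(11) = -55. ✓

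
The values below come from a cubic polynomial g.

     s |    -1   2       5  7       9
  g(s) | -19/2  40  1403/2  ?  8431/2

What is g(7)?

The 4 known points determine the degree-3 polynomial uniquely.
Write g(s) = as^3 + bs^2 + cs + d. Substituting each data point gives a linear system:
  -a + b - c + d = -19/2
  8a + 4b + 2c + d = 40
  125a + 25b + 5c + d = 1403/2
  729a + 81b + 9c + d = 8431/2
Solving the system yields a = 6, b = -2, c = 1/2, d = -1.
So g(s) = 6s^3 - 2s^2 + (1/2)s - 1.
Then g(7) = 3925/2.

3925/2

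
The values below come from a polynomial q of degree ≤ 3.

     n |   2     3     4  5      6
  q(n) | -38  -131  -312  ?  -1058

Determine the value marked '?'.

On equispaced nodes a degree-3 polynomial has vanishing fourth forward difference, so
  q(2) - 4·q(3) + 6·q(4) - 4·q(5) + q(6) = 0.
Substituting the known values and solving for q(5):
  -4·q(5) = 2444
  q(5) = -611.

-611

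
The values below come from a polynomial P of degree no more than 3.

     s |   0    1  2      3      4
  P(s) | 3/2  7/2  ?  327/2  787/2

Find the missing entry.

91/2

The 4 known points determine the degree-3 polynomial uniquely.
Write P(s) = as^3 + bs^2 + cs + d. Substituting each data point gives a linear system:
  d = 3/2
  a + b + c + d = 7/2
  27a + 9b + 3c + d = 327/2
  64a + 16b + 4c + d = 787/2
Solving the system yields a = 6, b = 2, c = -6, d = 3/2.
So P(s) = 6s³ + 2s² - 6s + 3/2.
Then P(2) = 91/2.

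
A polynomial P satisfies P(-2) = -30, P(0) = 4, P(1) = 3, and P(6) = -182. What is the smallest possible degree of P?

2

Divided differences on the nodes -2, 0, 1, 6:
  order 0: -30  4  3  -182
  order 1: 17  -1  -37
  order 2: -6  -6
  order 3: 0
The order-2 divided differences are all -6 (nonzero) and every higher order vanishes, so the data lies on a polynomial of degree exactly 2.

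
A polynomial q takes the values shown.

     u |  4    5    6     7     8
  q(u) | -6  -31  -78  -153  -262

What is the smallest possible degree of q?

Forward differences of the values at u = 4, 5, 6, 7, 8:
  q  : -6  -31  -78  -153  -262
  Δ  : -25  -47  -75  -109
  Δ^2: -22  -28  -34
  Δ^3: -6  -6
  Δ^4: 0
The third differences are constant (-6) and nonzero, while all higher differences vanish, so the minimal degree is 3.

3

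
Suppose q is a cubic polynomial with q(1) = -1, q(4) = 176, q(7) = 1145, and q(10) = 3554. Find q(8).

Using the Lagrange interpolation formula with nodes 1, 4, 7, 10:
  L_0(u) = (u - 4)(u - 7)(u - 10) / -162
  L_1(u) = (u - 1)(u - 7)(u - 10) / 54
  L_2(u) = (u - 1)(u - 4)(u - 10) / -54
  L_3(u) = (u - 1)(u - 4)(u - 7) / 162
Then q(u) = -1·L_0(u) + 176·L_1(u) + 1145·L_2(u) + 3554·L_3(u).
Expanding and collecting terms gives q(u) = 4u^3 - 4u^2 - 5u + 4.
Evaluating at u = 8: q(8) = 1756.

1756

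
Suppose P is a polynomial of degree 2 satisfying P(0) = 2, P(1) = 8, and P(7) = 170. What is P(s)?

P(s) = 3s^2 + 3s + 2

Write P(s) = as^2 + bs + c. Substituting each data point gives a linear system:
  c = 2
  a + b + c = 8
  49a + 7b + c = 170
Solving the system yields a = 3, b = 3, c = 2.
So P(s) = 3s^2 + 3s + 2.
Check: P(0) = 2. ✓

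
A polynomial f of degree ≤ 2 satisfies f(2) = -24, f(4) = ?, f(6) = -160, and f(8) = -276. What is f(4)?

-76

On equispaced nodes a degree-2 polynomial has vanishing third forward difference, so
  - f(2) + 3·f(4) - 3·f(6) + f(8) = 0.
Substituting the known values and solving for f(4):
  3·f(4) = -228
  f(4) = -76.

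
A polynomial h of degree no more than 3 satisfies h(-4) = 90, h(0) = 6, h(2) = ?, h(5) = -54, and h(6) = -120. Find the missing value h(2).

12

The 4 known points determine the degree-3 polynomial uniquely.
Write h(t) = at^3 + bt^2 + ct + d. Substituting each data point gives a linear system:
  -64a + 16b - 4c + d = 90
  d = 6
  125a + 25b + 5c + d = -54
  216a + 36b + 6c + d = -120
Solving the system yields a = -1, b = 2, c = 3, d = 6.
So h(t) = -t^3 + 2t^2 + 3t + 6.
Then h(2) = 12.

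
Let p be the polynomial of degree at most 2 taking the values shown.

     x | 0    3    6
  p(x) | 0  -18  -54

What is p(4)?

Write p(x) = ax^2 + bx + c. Substituting each data point gives a linear system:
  c = 0
  9a + 3b + c = -18
  36a + 6b + c = -54
Solving the system yields a = -1, b = -3, c = 0.
So p(x) = -x² - 3x.
Then p(4) = -28.

-28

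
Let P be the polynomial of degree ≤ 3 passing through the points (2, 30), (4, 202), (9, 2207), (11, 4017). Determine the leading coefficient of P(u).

Write P(u) = au^3 + bu^2 + cu + d. Substituting each data point gives a linear system:
  8a + 4b + 2c + d = 30
  64a + 16b + 4c + d = 202
  729a + 81b + 9c + d = 2207
  1331a + 121b + 11c + d = 4017
Solving the system yields a = 3, b = 0, c = 2, d = 2.
So P(u) = 3u^3 + 2u + 2.
The leading coefficient is 3.

3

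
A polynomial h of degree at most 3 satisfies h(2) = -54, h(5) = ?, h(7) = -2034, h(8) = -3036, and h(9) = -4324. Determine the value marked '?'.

The 4 known points determine the degree-3 polynomial uniquely.
Write h(t) = at^3 + bt^2 + ct + d. Substituting each data point gives a linear system:
  8a + 4b + 2c + d = -54
  343a + 49b + 7c + d = -2034
  512a + 64b + 8c + d = -3036
  729a + 81b + 9c + d = -4324
Solving the system yields a = -6, b = 1, c = -3, d = -4.
So h(t) = -6t^3 + t^2 - 3t - 4.
Then h(5) = -744.

-744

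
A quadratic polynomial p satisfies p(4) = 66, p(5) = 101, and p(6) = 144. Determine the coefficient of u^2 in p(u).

4

Write p(u) = au^2 + bu + c. Substituting each data point gives a linear system:
  16a + 4b + c = 66
  25a + 5b + c = 101
  36a + 6b + c = 144
Solving the system yields a = 4, b = -1, c = 6.
So p(u) = 4u^2 - u + 6.
The leading coefficient is 4.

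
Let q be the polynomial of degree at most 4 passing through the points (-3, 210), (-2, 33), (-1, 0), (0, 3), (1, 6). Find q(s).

q(s) = 3s^4 - 3s^2 + 3s + 3

Write q(s) = as^4 + bs^3 + cs^2 + ds + e. Substituting each data point gives a linear system:
  81a - 27b + 9c - 3d + e = 210
  16a - 8b + 4c - 2d + e = 33
  a - b + c - d + e = 0
  e = 3
  a + b + c + d + e = 6
Solving the system yields a = 3, b = 0, c = -3, d = 3, e = 3.
So q(s) = 3s^4 - 3s^2 + 3s + 3.
Check: q(1) = 6. ✓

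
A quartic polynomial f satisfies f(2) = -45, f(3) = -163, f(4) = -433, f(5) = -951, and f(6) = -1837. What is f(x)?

Using the Lagrange interpolation formula with nodes 2, 3, 4, 5, 6:
  L_0(x) = (x - 3)(x - 4)(x - 5)(x - 6) / 24
  L_1(x) = (x - 2)(x - 4)(x - 5)(x - 6) / -6
  L_2(x) = (x - 2)(x - 3)(x - 5)(x - 6) / 4
  L_3(x) = (x - 2)(x - 3)(x - 4)(x - 6) / -6
  L_4(x) = (x - 2)(x - 3)(x - 4)(x - 5) / 24
Then f(x) = -45·L_0(x) - 163·L_1(x) - 433·L_2(x) - 951·L_3(x) - 1837·L_4(x).
Expanding and collecting terms gives f(x) = -x^4 - 2x^3 - 3x^2 - 1.
Check: f(5) = -951. ✓

f(x) = -x^4 - 2x^3 - 3x^2 - 1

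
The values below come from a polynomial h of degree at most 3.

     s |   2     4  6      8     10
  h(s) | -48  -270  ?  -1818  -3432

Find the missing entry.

-812

The 4 known points determine the degree-3 polynomial uniquely.
Write h(s) = as^3 + bs^2 + cs + d. Substituting each data point gives a linear system:
  8a + 4b + 2c + d = -48
  64a + 16b + 4c + d = -270
  512a + 64b + 8c + d = -1818
  1000a + 100b + 10c + d = -3432
Solving the system yields a = -3, b = -4, c = -3, d = -2.
So h(s) = -3s^3 - 4s^2 - 3s - 2.
Then h(6) = -812.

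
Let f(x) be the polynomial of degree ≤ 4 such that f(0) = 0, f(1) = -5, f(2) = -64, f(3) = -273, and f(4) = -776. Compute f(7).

-6209

Forward differences of the values at x = 0, 1, 2, 3, 4:
  f  : 0  -5  -64  -273  -776
  Δ  : -5  -59  -209  -503
  Δ^2: -54  -150  -294
  Δ^3: -96  -144
  Δ^4: -48
The fourth differences are constant, confirming degree 4.
Interpolating (Newton forward form) and evaluating at x = 7 gives f(7) = -6209.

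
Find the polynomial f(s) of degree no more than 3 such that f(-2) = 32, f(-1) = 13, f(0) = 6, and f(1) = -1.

f(s) = -2s^3 - 5s + 6

Write f(s) = as^3 + bs^2 + cs + d. Substituting each data point gives a linear system:
  -8a + 4b - 2c + d = 32
  -a + b - c + d = 13
  d = 6
  a + b + c + d = -1
Solving the system yields a = -2, b = 0, c = -5, d = 6.
So f(s) = -2s^3 - 5s + 6.
Check: f(1) = -1. ✓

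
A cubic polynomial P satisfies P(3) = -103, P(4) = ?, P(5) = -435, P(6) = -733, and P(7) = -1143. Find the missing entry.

On equispaced nodes a degree-3 polynomial has vanishing fourth forward difference, so
  P(3) - 4·P(4) + 6·P(5) - 4·P(6) + P(7) = 0.
Substituting the known values and solving for P(4):
  -4·P(4) = 924
  P(4) = -231.

-231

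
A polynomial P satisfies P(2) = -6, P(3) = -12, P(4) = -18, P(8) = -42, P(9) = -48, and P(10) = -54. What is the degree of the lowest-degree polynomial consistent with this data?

1

Divided differences on the nodes 2, 3, 4, 8, 9, 10:
  order 0: -6  -12  -18  -42  -48  -54
  order 1: -6  -6  -6  -6  -6
  order 2: 0  0  0  0
  order 3: 0  0  0
  order 4: 0  0
  order 5: 0
The order-1 divided differences are all -6 (nonzero) and every higher order vanishes, so the data lies on a polynomial of degree exactly 1.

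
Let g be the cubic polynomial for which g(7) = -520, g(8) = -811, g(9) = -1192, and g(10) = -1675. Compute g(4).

Using the Lagrange interpolation formula with nodes 7, 8, 9, 10:
  L_0(x) = (x - 8)(x - 9)(x - 10) / -6
  L_1(x) = (x - 7)(x - 9)(x - 10) / 2
  L_2(x) = (x - 7)(x - 8)(x - 10) / -2
  L_3(x) = (x - 7)(x - 8)(x - 9) / 6
Then g(x) = -520·L_0(x) - 811·L_1(x) - 1192·L_2(x) - 1675·L_3(x).
Expanding and collecting terms gives g(x) = -2x^3 + 3x^2 + 2x + 5.
Evaluating at x = 4: g(4) = -67.

-67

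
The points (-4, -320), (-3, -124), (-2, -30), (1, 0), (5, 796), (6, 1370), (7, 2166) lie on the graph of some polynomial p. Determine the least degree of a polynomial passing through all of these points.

Divided differences on the nodes -4, -3, -2, 1, 5, 6, 7:
  order 0: -320  -124  -30  0  796  1370  2166
  order 1: 196  94  10  199  574  796
  order 2: -51  -21  27  75  111
  order 3: 6  6  6  6
  order 4: 0  0  0
  order 5: 0  0
  order 6: 0
The order-3 divided differences are all 6 (nonzero) and every higher order vanishes, so the data lies on a polynomial of degree exactly 3.

3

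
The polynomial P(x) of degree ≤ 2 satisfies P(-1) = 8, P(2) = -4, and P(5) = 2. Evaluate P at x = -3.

26

Using the Lagrange interpolation formula with nodes -1, 2, 5:
  L_0(x) = (x - 2)(x - 5) / 18
  L_1(x) = (x + 1)(x - 5) / -9
  L_2(x) = (x + 1)(x - 2) / 18
Then P(x) = 8·L_0(x) - 4·L_1(x) + 2·L_2(x).
Expanding and collecting terms gives P(x) = x² - 5x + 2.
Evaluating at x = -3: P(-3) = 26.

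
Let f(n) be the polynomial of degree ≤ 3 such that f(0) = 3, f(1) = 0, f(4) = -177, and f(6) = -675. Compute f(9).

Using the Lagrange interpolation formula with nodes 0, 1, 4, 6:
  L_0(n) = (n - 1)(n - 4)(n - 6) / -24
  L_1(n) = n(n - 4)(n - 6) / 15
  L_2(n) = n(n - 1)(n - 6) / -24
  L_3(n) = n(n - 1)(n - 4) / 60
Then f(n) = 3·L_0(n) + 0·L_1(n) - 177·L_2(n) - 675·L_3(n).
Expanding and collecting terms gives f(n) = -4n^3 + 6n^2 - 5n + 3.
Evaluating at n = 9: f(9) = -2472.

-2472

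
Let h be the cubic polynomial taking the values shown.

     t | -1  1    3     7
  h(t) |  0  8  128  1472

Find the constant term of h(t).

2

Write h(t) = at^3 + bt^2 + ct + d. Substituting each data point gives a linear system:
  -a + b - c + d = 0
  a + b + c + d = 8
  27a + 9b + 3c + d = 128
  343a + 49b + 7c + d = 1472
Solving the system yields a = 4, b = 2, c = 0, d = 2.
So h(t) = 4t³ + 2t² + 2.
The constant term is 2.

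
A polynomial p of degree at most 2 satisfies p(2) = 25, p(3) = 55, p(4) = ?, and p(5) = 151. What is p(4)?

On equispaced nodes a degree-2 polynomial has vanishing third forward difference, so
  - p(2) + 3·p(3) - 3·p(4) + p(5) = 0.
Substituting the known values and solving for p(4):
  -3·p(4) = -291
  p(4) = 97.

97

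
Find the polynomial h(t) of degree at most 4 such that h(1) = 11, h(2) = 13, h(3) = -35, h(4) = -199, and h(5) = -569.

h(t) = -t^4 - t^3 + 6t^2 + 6t + 1

Write h(t) = at^4 + bt^3 + ct^2 + dt + e. Substituting each data point gives a linear system:
  a + b + c + d + e = 11
  16a + 8b + 4c + 2d + e = 13
  81a + 27b + 9c + 3d + e = -35
  256a + 64b + 16c + 4d + e = -199
  625a + 125b + 25c + 5d + e = -569
Solving the system yields a = -1, b = -1, c = 6, d = 6, e = 1.
So h(t) = -t⁴ - t³ + 6t² + 6t + 1.
Check: h(1) = 11. ✓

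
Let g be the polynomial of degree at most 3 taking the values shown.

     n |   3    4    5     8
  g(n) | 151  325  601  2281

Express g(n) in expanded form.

Using the Lagrange interpolation formula with nodes 3, 4, 5, 8:
  L_0(n) = (n - 4)(n - 5)(n - 8) / -10
  L_1(n) = (n - 3)(n - 5)(n - 8) / 4
  L_2(n) = (n - 3)(n - 4)(n - 8) / -6
  L_3(n) = (n - 3)(n - 4)(n - 5) / 60
Then g(n) = 151·L_0(n) + 325·L_1(n) + 601·L_2(n) + 2281·L_3(n).
Expanding and collecting terms gives g(n) = 4n³ + 3n² + 5n + 1.
Check: g(3) = 151. ✓

g(n) = 4n^3 + 3n^2 + 5n + 1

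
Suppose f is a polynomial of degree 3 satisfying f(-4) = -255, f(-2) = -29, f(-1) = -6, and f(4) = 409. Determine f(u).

f(u) = 5u^3 + 5u^2 + 3u - 3

Write f(u) = au^3 + bu^2 + cu + d. Substituting each data point gives a linear system:
  -64a + 16b - 4c + d = -255
  -8a + 4b - 2c + d = -29
  -a + b - c + d = -6
  64a + 16b + 4c + d = 409
Solving the system yields a = 5, b = 5, c = 3, d = -3.
So f(u) = 5u^3 + 5u^2 + 3u - 3.
Check: f(-1) = -6. ✓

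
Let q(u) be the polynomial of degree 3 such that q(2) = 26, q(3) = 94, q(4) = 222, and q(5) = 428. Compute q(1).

Forward differences of the values at u = 2, 3, 4, 5:
  q  : 26  94  222  428
  Δ  : 68  128  206
  Δ^2: 60  78
  Δ^3: 18
The third differences are constant, confirming degree 3.
Interpolating (Newton forward form) and evaluating at u = 1 gives q(1) = 0.

0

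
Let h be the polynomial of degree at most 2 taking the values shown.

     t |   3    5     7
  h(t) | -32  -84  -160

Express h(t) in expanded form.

h(t) = -3t^2 - 2t + 1

Using the Lagrange interpolation formula with nodes 3, 5, 7:
  L_0(t) = (t - 5)(t - 7) / 8
  L_1(t) = (t - 3)(t - 7) / -4
  L_2(t) = (t - 3)(t - 5) / 8
Then h(t) = -32·L_0(t) - 84·L_1(t) - 160·L_2(t).
Expanding and collecting terms gives h(t) = -3t^2 - 2t + 1.
Check: h(5) = -84. ✓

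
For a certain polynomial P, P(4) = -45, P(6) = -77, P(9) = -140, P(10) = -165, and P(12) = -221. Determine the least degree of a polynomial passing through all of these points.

2

Divided differences on the nodes 4, 6, 9, 10, 12:
  order 0: -45  -77  -140  -165  -221
  order 1: -16  -21  -25  -28
  order 2: -1  -1  -1
  order 3: 0  0
  order 4: 0
The order-2 divided differences are all -1 (nonzero) and every higher order vanishes, so the data lies on a polynomial of degree exactly 2.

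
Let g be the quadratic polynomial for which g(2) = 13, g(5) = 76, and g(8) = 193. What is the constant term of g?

1

Write g(n) = an^2 + bn + c. Substituting each data point gives a linear system:
  4a + 2b + c = 13
  25a + 5b + c = 76
  64a + 8b + c = 193
Solving the system yields a = 3, b = 0, c = 1.
So g(n) = 3n^2 + 1.
The constant term is 1.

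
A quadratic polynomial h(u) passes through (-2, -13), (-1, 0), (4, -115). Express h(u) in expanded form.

Write h(u) = au^2 + bu + c. Substituting each data point gives a linear system:
  4a - 2b + c = -13
  a - b + c = 0
  16a + 4b + c = -115
Solving the system yields a = -6, b = -5, c = 1.
So h(u) = -6u^2 - 5u + 1.
Check: h(-1) = 0. ✓

h(u) = -6u^2 - 5u + 1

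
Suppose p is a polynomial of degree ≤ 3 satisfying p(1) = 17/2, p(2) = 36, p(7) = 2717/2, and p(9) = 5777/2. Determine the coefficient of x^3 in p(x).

4

Write p(x) = ax^3 + bx^2 + cx + d. Substituting each data point gives a linear system:
  a + b + c + d = 17/2
  8a + 4b + 2c + d = 36
  343a + 49b + 7c + d = 2717/2
  729a + 81b + 9c + d = 5777/2
Solving the system yields a = 4, b = -1/2, c = 1, d = 4.
So p(x) = 4x^3 - (1/2)x^2 + x + 4.
The leading coefficient is 4.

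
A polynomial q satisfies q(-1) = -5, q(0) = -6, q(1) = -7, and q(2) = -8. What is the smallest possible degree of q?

1

Forward differences of the values at t = -1, 0, 1, 2:
  q  : -5  -6  -7  -8
  Δ  : -1  -1  -1
  Δ^2: 0  0
  Δ^3: 0
The first differences are constant (-1) and nonzero, while all higher differences vanish, so the minimal degree is 1.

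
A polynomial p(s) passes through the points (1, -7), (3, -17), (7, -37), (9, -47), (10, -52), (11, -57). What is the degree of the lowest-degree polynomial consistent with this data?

1

Divided differences on the nodes 1, 3, 7, 9, 10, 11:
  order 0: -7  -17  -37  -47  -52  -57
  order 1: -5  -5  -5  -5  -5
  order 2: 0  0  0  0
  order 3: 0  0  0
  order 4: 0  0
  order 5: 0
The order-1 divided differences are all -5 (nonzero) and every higher order vanishes, so the data lies on a polynomial of degree exactly 1.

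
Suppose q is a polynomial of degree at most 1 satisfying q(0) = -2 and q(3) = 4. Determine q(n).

q(n) = 2n - 2

Using the Lagrange interpolation formula with nodes 0, 3:
  L_0(n) = (n - 3) / -3
  L_1(n) = n / 3
Then q(n) = -2·L_0(n) + 4·L_1(n).
Expanding and collecting terms gives q(n) = 2n - 2.
Check: q(0) = -2. ✓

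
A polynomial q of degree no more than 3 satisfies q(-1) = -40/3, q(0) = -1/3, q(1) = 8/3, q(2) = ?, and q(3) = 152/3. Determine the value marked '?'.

41/3

On equispaced nodes a degree-3 polynomial has vanishing fourth forward difference, so
  q(-1) - 4·q(0) + 6·q(1) - 4·q(2) + q(3) = 0.
Substituting the known values and solving for q(2):
  -4·q(2) = -164/3
  q(2) = 41/3.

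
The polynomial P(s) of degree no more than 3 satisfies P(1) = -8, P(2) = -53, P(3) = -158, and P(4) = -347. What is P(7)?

-1658

Using the Lagrange interpolation formula with nodes 1, 2, 3, 4:
  L_0(s) = (s - 2)(s - 3)(s - 4) / -6
  L_1(s) = (s - 1)(s - 3)(s - 4) / 2
  L_2(s) = (s - 1)(s - 2)(s - 4) / -2
  L_3(s) = (s - 1)(s - 2)(s - 3) / 6
Then P(s) = -8·L_0(s) - 53·L_1(s) - 158·L_2(s) - 347·L_3(s).
Expanding and collecting terms gives P(s) = -4s^3 - 6s^2 + s + 1.
Evaluating at s = 7: P(7) = -1658.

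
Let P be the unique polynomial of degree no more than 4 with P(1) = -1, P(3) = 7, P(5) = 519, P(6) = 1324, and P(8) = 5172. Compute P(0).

Write P(t) = at^4 + bt^3 + ct^2 + dt + e. Substituting each data point gives a linear system:
  a + b + c + d + e = -1
  81a + 27b + 9c + 3d + e = 7
  625a + 125b + 25c + 5d + e = 519
  1296a + 216b + 36c + 6d + e = 1324
  4096a + 512b + 64c + 8d + e = 5172
Solving the system yields a = 2, b = -6, c = 1, d = -2, e = 4.
So P(t) = 2t⁴ - 6t³ + t² - 2t + 4.
Then P(0) = 4.

4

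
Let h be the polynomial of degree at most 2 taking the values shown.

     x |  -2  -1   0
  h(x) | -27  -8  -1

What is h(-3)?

Write h(x) = ax^2 + bx + c. Substituting each data point gives a linear system:
  4a - 2b + c = -27
  a - b + c = -8
  c = -1
Solving the system yields a = -6, b = 1, c = -1.
So h(x) = -6x² + x - 1.
Then h(-3) = -58.

-58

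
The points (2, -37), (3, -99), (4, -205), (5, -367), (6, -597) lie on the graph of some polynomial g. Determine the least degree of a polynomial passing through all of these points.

Forward differences of the values at u = 2, 3, 4, 5, 6:
  g  : -37  -99  -205  -367  -597
  Δ  : -62  -106  -162  -230
  Δ^2: -44  -56  -68
  Δ^3: -12  -12
  Δ^4: 0
The third differences are constant (-12) and nonzero, while all higher differences vanish, so the minimal degree is 3.

3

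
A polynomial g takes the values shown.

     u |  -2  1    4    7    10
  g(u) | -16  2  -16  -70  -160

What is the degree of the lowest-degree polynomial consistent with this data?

Forward differences of the values at u = -2, 1, 4, 7, 10:
  g  : -16  2  -16  -70  -160
  Δ  : 18  -18  -54  -90
  Δ^2: -36  -36  -36
  Δ^3: 0  0
  Δ^4: 0
The second differences are constant (-36) and nonzero, while all higher differences vanish, so the minimal degree is 2.

2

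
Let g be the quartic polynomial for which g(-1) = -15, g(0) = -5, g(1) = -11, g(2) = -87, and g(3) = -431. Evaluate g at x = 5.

Forward differences of the values at x = -1, 0, 1, 2, 3:
  g  : -15  -5  -11  -87  -431
  Δ  : 10  -6  -76  -344
  Δ^2: -16  -70  -268
  Δ^3: -54  -198
  Δ^4: -144
The fourth differences are constant, confirming degree 4.
Interpolating (Newton forward form) and evaluating at x = 5 gives g(5) = -3435.

-3435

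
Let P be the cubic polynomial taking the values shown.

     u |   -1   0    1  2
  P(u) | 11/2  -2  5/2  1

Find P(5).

Forward differences of the values at u = -1, 0, 1, 2:
  P  : 11/2  -2  5/2  1
  Δ  : -15/2  9/2  -3/2
  Δ^2: 12  -6
  Δ^3: -18
The third differences are constant, confirming degree 3.
Interpolating (Newton forward form) and evaluating at u = 5 gives P(5) = -439/2.

-439/2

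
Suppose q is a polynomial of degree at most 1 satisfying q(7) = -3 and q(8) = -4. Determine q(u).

q(u) = -u + 4

Write q(u) = au + b. Substituting each data point gives a linear system:
  7a + b = -3
  8a + b = -4
Solving the system yields a = -1, b = 4.
So q(u) = -u + 4.
Check: q(7) = -3. ✓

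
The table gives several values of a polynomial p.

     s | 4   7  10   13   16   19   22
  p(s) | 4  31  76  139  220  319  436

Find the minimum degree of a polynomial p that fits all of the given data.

Forward differences of the values at s = 4, 7, 10, 13, 16, 19, 22:
  p  : 4  31  76  139  220  319  436
  Δ  : 27  45  63  81  99  117
  Δ^2: 18  18  18  18  18
  Δ^3: 0  0  0  0
  Δ^4: 0  0  0
  Δ^5: 0  0
  Δ^6: 0
The second differences are constant (18) and nonzero, while all higher differences vanish, so the minimal degree is 2.

2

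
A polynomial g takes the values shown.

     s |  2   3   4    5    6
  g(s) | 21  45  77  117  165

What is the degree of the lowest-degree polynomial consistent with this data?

Forward differences of the values at s = 2, 3, 4, 5, 6:
  g  : 21  45  77  117  165
  Δ  : 24  32  40  48
  Δ^2: 8  8  8
  Δ^3: 0  0
  Δ^4: 0
The second differences are constant (8) and nonzero, while all higher differences vanish, so the minimal degree is 2.

2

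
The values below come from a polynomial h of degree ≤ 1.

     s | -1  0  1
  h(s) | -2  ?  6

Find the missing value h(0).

2

On equispaced nodes a degree-1 polynomial has vanishing second forward difference, so
  h(-1) - 2·h(0) + h(1) = 0.
Substituting the known values and solving for h(0):
  -2·h(0) = -4
  h(0) = 2.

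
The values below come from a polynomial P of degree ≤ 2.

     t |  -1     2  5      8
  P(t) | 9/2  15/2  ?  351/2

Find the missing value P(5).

129/2

On equispaced nodes a degree-2 polynomial has vanishing third forward difference, so
  - P(-1) + 3·P(2) - 3·P(5) + P(8) = 0.
Substituting the known values and solving for P(5):
  -3·P(5) = -387/2
  P(5) = 129/2.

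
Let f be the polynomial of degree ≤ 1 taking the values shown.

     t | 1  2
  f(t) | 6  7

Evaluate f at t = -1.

Using the Lagrange interpolation formula with nodes 1, 2:
  L_0(t) = (t - 2) / -1
  L_1(t) = (t - 1) / 1
Then f(t) = 6·L_0(t) + 7·L_1(t).
Expanding and collecting terms gives f(t) = t + 5.
Evaluating at t = -1: f(-1) = 4.

4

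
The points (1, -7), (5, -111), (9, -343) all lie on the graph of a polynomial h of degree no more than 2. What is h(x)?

h(x) = -4x^2 - 2x - 1

Write h(x) = ax^2 + bx + c. Substituting each data point gives a linear system:
  a + b + c = -7
  25a + 5b + c = -111
  81a + 9b + c = -343
Solving the system yields a = -4, b = -2, c = -1.
So h(x) = -4x² - 2x - 1.
Check: h(9) = -343. ✓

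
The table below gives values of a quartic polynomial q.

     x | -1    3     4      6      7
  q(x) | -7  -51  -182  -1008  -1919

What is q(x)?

q(x) = -x^4 + 2x^3 - 5x^2 + 5x + 6

Using the Lagrange interpolation formula with nodes -1, 3, 4, 6, 7:
  L_0(x) = (x - 3)(x - 4)(x - 6)(x - 7) / 1120
  L_1(x) = (x + 1)(x - 4)(x - 6)(x - 7) / -48
  L_2(x) = (x + 1)(x - 3)(x - 6)(x - 7) / 30
  L_3(x) = (x + 1)(x - 3)(x - 4)(x - 7) / -42
  L_4(x) = (x + 1)(x - 3)(x - 4)(x - 6) / 96
Then q(x) = -7·L_0(x) - 51·L_1(x) - 182·L_2(x) - 1008·L_3(x) - 1919·L_4(x).
Expanding and collecting terms gives q(x) = -x⁴ + 2x³ - 5x² + 5x + 6.
Check: q(7) = -1919. ✓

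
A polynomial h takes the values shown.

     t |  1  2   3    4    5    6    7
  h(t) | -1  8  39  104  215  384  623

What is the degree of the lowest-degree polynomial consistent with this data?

Forward differences of the values at t = 1, 2, 3, 4, 5, 6, 7:
  h  : -1  8  39  104  215  384  623
  Δ  : 9  31  65  111  169  239
  Δ^2: 22  34  46  58  70
  Δ^3: 12  12  12  12
  Δ^4: 0  0  0
  Δ^5: 0  0
  Δ^6: 0
The third differences are constant (12) and nonzero, while all higher differences vanish, so the minimal degree is 3.

3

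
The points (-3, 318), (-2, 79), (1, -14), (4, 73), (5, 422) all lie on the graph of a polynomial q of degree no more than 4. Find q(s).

q(s) = 2s^4 - 6s^3 - 2s^2 - 5s - 3

Write q(s) = as^4 + bs^3 + cs^2 + ds + e. Substituting each data point gives a linear system:
  81a - 27b + 9c - 3d + e = 318
  16a - 8b + 4c - 2d + e = 79
  a + b + c + d + e = -14
  256a + 64b + 16c + 4d + e = 73
  625a + 125b + 25c + 5d + e = 422
Solving the system yields a = 2, b = -6, c = -2, d = -5, e = -3.
So q(s) = 2s^4 - 6s^3 - 2s^2 - 5s - 3.
Check: q(-3) = 318. ✓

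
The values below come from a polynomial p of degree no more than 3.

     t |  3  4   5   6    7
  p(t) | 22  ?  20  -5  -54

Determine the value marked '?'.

27

The 4 known points determine the degree-3 polynomial uniquely.
Write p(t) = at^3 + bt^2 + ct + d. Substituting each data point gives a linear system:
  27a + 9b + 3c + d = 22
  125a + 25b + 5c + d = 20
  216a + 36b + 6c + d = -5
  343a + 49b + 7c + d = -54
Solving the system yields a = -1, b = 6, c = 0, d = -5.
So p(t) = -t^3 + 6t^2 - 5.
Then p(4) = 27.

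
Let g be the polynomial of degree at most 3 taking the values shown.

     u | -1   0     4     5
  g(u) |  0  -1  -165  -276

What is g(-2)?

Using the Lagrange interpolation formula with nodes -1, 0, 4, 5:
  L_0(u) = u(u - 4)(u - 5) / -30
  L_1(u) = (u + 1)(u - 4)(u - 5) / 20
  L_2(u) = (u + 1)u(u - 5) / -20
  L_3(u) = (u + 1)u(u - 4) / 30
Then g(u) = 0·L_0(u) - 1·L_1(u) - 165·L_2(u) - 276·L_3(u).
Expanding and collecting terms gives g(u) = -u^3 - 5u^2 - 5u - 1.
Evaluating at u = -2: g(-2) = -3.

-3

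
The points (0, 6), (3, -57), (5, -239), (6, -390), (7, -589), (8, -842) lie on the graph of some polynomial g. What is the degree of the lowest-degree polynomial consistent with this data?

Divided differences on the nodes 0, 3, 5, 6, 7, 8:
  order 0: 6  -57  -239  -390  -589  -842
  order 1: -21  -91  -151  -199  -253
  order 2: -14  -20  -24  -27
  order 3: -1  -1  -1
  order 4: 0  0
  order 5: 0
The order-3 divided differences are all -1 (nonzero) and every higher order vanishes, so the data lies on a polynomial of degree exactly 3.

3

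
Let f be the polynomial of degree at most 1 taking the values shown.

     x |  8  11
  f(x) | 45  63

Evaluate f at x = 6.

Using the Lagrange interpolation formula with nodes 8, 11:
  L_0(x) = (x - 11) / -3
  L_1(x) = (x - 8) / 3
Then f(x) = 45·L_0(x) + 63·L_1(x).
Expanding and collecting terms gives f(x) = 6x - 3.
Evaluating at x = 6: f(6) = 33.

33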